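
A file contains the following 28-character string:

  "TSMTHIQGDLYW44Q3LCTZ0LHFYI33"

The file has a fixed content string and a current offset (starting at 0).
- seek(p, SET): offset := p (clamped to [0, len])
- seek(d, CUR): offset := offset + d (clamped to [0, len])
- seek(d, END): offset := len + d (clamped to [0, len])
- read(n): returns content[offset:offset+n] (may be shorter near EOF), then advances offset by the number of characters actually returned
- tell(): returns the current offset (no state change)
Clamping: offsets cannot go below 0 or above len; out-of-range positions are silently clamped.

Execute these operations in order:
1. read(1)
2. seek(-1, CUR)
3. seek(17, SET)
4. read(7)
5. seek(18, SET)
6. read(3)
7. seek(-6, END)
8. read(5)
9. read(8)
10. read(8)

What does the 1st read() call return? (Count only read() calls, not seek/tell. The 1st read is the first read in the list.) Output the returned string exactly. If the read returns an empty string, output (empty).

Answer: T

Derivation:
After 1 (read(1)): returned 'T', offset=1
After 2 (seek(-1, CUR)): offset=0
After 3 (seek(17, SET)): offset=17
After 4 (read(7)): returned 'CTZ0LHF', offset=24
After 5 (seek(18, SET)): offset=18
After 6 (read(3)): returned 'TZ0', offset=21
After 7 (seek(-6, END)): offset=22
After 8 (read(5)): returned 'HFYI3', offset=27
After 9 (read(8)): returned '3', offset=28
After 10 (read(8)): returned '', offset=28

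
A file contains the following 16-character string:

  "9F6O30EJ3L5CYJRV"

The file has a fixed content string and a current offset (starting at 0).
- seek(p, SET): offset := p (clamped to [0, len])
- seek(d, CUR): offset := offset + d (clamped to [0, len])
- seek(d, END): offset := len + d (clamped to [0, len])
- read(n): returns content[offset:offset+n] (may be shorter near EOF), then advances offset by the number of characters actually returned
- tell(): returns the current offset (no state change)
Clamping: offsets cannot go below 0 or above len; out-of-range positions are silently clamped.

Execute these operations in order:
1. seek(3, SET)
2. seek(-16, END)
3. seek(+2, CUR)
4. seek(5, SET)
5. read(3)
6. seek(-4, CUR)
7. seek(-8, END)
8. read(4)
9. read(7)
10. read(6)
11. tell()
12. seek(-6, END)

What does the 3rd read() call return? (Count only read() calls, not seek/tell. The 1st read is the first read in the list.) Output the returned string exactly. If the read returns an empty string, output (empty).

Answer: YJRV

Derivation:
After 1 (seek(3, SET)): offset=3
After 2 (seek(-16, END)): offset=0
After 3 (seek(+2, CUR)): offset=2
After 4 (seek(5, SET)): offset=5
After 5 (read(3)): returned '0EJ', offset=8
After 6 (seek(-4, CUR)): offset=4
After 7 (seek(-8, END)): offset=8
After 8 (read(4)): returned '3L5C', offset=12
After 9 (read(7)): returned 'YJRV', offset=16
After 10 (read(6)): returned '', offset=16
After 11 (tell()): offset=16
After 12 (seek(-6, END)): offset=10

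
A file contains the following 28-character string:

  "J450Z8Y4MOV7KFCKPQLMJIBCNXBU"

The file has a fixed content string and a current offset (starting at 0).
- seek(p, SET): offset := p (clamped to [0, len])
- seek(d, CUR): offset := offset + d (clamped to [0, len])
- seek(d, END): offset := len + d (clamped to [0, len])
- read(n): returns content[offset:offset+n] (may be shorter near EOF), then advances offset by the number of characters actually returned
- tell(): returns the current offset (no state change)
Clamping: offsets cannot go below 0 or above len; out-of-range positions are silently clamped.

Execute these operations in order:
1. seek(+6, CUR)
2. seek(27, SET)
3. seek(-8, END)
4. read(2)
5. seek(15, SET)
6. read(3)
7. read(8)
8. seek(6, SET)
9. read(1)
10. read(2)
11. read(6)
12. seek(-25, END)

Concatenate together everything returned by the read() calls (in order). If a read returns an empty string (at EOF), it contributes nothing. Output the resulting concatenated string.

Answer: JIKPQLMJIBCNXY4MOV7KFC

Derivation:
After 1 (seek(+6, CUR)): offset=6
After 2 (seek(27, SET)): offset=27
After 3 (seek(-8, END)): offset=20
After 4 (read(2)): returned 'JI', offset=22
After 5 (seek(15, SET)): offset=15
After 6 (read(3)): returned 'KPQ', offset=18
After 7 (read(8)): returned 'LMJIBCNX', offset=26
After 8 (seek(6, SET)): offset=6
After 9 (read(1)): returned 'Y', offset=7
After 10 (read(2)): returned '4M', offset=9
After 11 (read(6)): returned 'OV7KFC', offset=15
After 12 (seek(-25, END)): offset=3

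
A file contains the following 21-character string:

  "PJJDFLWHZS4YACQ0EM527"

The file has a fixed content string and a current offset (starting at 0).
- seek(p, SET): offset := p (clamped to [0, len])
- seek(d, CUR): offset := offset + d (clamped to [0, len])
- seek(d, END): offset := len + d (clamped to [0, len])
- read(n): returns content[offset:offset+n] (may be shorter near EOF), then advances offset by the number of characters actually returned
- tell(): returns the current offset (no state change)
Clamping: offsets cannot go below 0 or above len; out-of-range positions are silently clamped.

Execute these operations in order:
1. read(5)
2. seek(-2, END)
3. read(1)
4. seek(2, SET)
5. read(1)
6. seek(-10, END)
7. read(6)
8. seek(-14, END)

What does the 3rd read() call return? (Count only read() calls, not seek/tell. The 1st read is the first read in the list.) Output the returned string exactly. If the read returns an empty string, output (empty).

After 1 (read(5)): returned 'PJJDF', offset=5
After 2 (seek(-2, END)): offset=19
After 3 (read(1)): returned '2', offset=20
After 4 (seek(2, SET)): offset=2
After 5 (read(1)): returned 'J', offset=3
After 6 (seek(-10, END)): offset=11
After 7 (read(6)): returned 'YACQ0E', offset=17
After 8 (seek(-14, END)): offset=7

Answer: J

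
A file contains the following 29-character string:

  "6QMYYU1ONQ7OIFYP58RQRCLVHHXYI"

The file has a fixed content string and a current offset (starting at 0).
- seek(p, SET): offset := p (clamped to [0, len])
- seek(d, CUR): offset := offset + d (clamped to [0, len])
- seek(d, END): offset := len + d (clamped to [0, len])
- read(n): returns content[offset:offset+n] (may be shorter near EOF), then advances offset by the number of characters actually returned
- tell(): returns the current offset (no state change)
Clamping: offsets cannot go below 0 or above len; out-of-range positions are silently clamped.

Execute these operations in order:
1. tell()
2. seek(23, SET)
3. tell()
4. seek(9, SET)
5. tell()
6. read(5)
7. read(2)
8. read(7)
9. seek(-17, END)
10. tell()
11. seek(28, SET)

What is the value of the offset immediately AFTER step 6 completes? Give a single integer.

After 1 (tell()): offset=0
After 2 (seek(23, SET)): offset=23
After 3 (tell()): offset=23
After 4 (seek(9, SET)): offset=9
After 5 (tell()): offset=9
After 6 (read(5)): returned 'Q7OIF', offset=14

Answer: 14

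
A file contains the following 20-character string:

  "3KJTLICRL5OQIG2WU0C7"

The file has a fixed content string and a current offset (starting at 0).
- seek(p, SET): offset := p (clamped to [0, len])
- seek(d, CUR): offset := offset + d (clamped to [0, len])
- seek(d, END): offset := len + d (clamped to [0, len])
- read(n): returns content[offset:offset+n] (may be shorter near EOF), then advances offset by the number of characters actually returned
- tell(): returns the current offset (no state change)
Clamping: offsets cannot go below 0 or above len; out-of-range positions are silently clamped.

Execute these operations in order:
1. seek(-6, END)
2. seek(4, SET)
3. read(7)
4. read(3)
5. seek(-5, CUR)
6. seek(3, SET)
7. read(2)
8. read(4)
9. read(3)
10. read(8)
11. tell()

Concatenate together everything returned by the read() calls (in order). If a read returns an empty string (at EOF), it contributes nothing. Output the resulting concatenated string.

After 1 (seek(-6, END)): offset=14
After 2 (seek(4, SET)): offset=4
After 3 (read(7)): returned 'LICRL5O', offset=11
After 4 (read(3)): returned 'QIG', offset=14
After 5 (seek(-5, CUR)): offset=9
After 6 (seek(3, SET)): offset=3
After 7 (read(2)): returned 'TL', offset=5
After 8 (read(4)): returned 'ICRL', offset=9
After 9 (read(3)): returned '5OQ', offset=12
After 10 (read(8)): returned 'IG2WU0C7', offset=20
After 11 (tell()): offset=20

Answer: LICRL5OQIGTLICRL5OQIG2WU0C7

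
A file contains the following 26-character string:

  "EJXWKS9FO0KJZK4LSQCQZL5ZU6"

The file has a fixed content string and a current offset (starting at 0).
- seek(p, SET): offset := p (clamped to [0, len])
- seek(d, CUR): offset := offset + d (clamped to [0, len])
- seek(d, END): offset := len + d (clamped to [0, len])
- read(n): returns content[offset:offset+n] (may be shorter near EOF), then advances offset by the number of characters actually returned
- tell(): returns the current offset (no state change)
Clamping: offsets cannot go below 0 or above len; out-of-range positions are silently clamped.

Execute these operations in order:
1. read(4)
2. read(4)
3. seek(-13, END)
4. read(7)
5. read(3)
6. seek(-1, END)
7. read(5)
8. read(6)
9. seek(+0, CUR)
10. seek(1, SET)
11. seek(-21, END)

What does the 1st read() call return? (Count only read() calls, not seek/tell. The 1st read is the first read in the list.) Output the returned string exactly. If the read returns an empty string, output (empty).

Answer: EJXW

Derivation:
After 1 (read(4)): returned 'EJXW', offset=4
After 2 (read(4)): returned 'KS9F', offset=8
After 3 (seek(-13, END)): offset=13
After 4 (read(7)): returned 'K4LSQCQ', offset=20
After 5 (read(3)): returned 'ZL5', offset=23
After 6 (seek(-1, END)): offset=25
After 7 (read(5)): returned '6', offset=26
After 8 (read(6)): returned '', offset=26
After 9 (seek(+0, CUR)): offset=26
After 10 (seek(1, SET)): offset=1
After 11 (seek(-21, END)): offset=5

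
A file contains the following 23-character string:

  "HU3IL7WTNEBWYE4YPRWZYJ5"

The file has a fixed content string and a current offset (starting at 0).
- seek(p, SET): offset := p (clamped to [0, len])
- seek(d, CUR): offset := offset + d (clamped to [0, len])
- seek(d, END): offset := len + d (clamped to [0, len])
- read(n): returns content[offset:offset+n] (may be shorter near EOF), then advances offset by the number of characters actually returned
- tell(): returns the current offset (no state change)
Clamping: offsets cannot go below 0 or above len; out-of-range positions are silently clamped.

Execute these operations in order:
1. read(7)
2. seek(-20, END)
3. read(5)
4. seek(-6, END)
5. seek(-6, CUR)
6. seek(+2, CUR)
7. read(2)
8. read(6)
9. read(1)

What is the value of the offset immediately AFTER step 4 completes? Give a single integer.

After 1 (read(7)): returned 'HU3IL7W', offset=7
After 2 (seek(-20, END)): offset=3
After 3 (read(5)): returned 'IL7WT', offset=8
After 4 (seek(-6, END)): offset=17

Answer: 17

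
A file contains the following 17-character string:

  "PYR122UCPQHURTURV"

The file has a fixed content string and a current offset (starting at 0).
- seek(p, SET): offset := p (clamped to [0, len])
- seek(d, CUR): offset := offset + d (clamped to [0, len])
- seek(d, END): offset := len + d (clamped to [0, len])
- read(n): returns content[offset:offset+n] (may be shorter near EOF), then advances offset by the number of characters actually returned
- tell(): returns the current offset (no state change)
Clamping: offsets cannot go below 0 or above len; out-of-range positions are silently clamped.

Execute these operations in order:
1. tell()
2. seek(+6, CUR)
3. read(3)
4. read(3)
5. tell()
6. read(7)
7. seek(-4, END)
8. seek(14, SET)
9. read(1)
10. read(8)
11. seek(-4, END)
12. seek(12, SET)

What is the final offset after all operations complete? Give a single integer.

After 1 (tell()): offset=0
After 2 (seek(+6, CUR)): offset=6
After 3 (read(3)): returned 'UCP', offset=9
After 4 (read(3)): returned 'QHU', offset=12
After 5 (tell()): offset=12
After 6 (read(7)): returned 'RTURV', offset=17
After 7 (seek(-4, END)): offset=13
After 8 (seek(14, SET)): offset=14
After 9 (read(1)): returned 'U', offset=15
After 10 (read(8)): returned 'RV', offset=17
After 11 (seek(-4, END)): offset=13
After 12 (seek(12, SET)): offset=12

Answer: 12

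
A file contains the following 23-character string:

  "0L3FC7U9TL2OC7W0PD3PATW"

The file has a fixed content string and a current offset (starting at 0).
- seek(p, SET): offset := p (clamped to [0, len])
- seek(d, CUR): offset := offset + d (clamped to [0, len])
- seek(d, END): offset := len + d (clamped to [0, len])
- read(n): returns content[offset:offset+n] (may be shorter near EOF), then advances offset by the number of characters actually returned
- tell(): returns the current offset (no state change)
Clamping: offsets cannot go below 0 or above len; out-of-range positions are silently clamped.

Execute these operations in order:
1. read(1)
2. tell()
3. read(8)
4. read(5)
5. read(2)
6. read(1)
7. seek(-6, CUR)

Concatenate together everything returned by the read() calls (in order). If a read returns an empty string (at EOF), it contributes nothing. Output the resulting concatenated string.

After 1 (read(1)): returned '0', offset=1
After 2 (tell()): offset=1
After 3 (read(8)): returned 'L3FC7U9T', offset=9
After 4 (read(5)): returned 'L2OC7', offset=14
After 5 (read(2)): returned 'W0', offset=16
After 6 (read(1)): returned 'P', offset=17
After 7 (seek(-6, CUR)): offset=11

Answer: 0L3FC7U9TL2OC7W0P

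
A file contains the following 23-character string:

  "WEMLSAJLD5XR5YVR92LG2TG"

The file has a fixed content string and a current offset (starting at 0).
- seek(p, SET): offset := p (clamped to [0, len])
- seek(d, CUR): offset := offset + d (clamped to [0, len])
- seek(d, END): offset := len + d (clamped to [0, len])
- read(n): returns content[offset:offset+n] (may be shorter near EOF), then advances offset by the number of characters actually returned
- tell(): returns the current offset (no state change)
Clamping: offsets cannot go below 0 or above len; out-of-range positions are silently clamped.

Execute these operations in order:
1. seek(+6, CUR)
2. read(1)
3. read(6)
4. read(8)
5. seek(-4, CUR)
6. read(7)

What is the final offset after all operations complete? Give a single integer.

Answer: 23

Derivation:
After 1 (seek(+6, CUR)): offset=6
After 2 (read(1)): returned 'J', offset=7
After 3 (read(6)): returned 'LD5XR5', offset=13
After 4 (read(8)): returned 'YVR92LG2', offset=21
After 5 (seek(-4, CUR)): offset=17
After 6 (read(7)): returned '2LG2TG', offset=23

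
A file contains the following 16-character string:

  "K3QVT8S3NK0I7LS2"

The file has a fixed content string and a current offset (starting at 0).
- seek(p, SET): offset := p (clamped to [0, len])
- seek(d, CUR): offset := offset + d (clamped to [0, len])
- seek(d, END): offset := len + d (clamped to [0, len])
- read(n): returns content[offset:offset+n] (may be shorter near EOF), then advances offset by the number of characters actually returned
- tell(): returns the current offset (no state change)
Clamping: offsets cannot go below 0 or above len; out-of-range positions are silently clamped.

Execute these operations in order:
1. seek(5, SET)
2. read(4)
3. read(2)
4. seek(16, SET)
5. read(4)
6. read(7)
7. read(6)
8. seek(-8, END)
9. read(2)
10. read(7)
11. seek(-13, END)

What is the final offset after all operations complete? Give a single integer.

After 1 (seek(5, SET)): offset=5
After 2 (read(4)): returned '8S3N', offset=9
After 3 (read(2)): returned 'K0', offset=11
After 4 (seek(16, SET)): offset=16
After 5 (read(4)): returned '', offset=16
After 6 (read(7)): returned '', offset=16
After 7 (read(6)): returned '', offset=16
After 8 (seek(-8, END)): offset=8
After 9 (read(2)): returned 'NK', offset=10
After 10 (read(7)): returned '0I7LS2', offset=16
After 11 (seek(-13, END)): offset=3

Answer: 3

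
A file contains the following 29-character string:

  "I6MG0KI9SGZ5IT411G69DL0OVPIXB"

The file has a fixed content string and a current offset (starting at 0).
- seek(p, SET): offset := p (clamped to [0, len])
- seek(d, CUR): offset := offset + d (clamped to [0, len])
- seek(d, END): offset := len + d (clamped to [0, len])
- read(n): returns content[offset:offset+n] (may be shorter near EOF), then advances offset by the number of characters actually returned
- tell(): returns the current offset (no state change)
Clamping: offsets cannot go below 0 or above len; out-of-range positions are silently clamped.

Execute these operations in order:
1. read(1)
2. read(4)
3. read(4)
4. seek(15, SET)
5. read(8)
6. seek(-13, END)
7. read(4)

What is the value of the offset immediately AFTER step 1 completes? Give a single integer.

Answer: 1

Derivation:
After 1 (read(1)): returned 'I', offset=1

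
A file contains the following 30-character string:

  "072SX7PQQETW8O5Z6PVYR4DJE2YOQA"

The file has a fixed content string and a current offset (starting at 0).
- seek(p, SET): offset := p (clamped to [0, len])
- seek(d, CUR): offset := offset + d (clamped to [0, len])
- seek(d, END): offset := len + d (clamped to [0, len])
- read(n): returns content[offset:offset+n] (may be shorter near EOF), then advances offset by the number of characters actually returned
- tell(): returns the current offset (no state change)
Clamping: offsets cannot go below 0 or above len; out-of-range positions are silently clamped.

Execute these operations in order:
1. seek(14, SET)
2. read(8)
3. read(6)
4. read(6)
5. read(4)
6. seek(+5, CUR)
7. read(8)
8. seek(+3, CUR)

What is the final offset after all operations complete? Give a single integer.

After 1 (seek(14, SET)): offset=14
After 2 (read(8)): returned '5Z6PVYR4', offset=22
After 3 (read(6)): returned 'DJE2YO', offset=28
After 4 (read(6)): returned 'QA', offset=30
After 5 (read(4)): returned '', offset=30
After 6 (seek(+5, CUR)): offset=30
After 7 (read(8)): returned '', offset=30
After 8 (seek(+3, CUR)): offset=30

Answer: 30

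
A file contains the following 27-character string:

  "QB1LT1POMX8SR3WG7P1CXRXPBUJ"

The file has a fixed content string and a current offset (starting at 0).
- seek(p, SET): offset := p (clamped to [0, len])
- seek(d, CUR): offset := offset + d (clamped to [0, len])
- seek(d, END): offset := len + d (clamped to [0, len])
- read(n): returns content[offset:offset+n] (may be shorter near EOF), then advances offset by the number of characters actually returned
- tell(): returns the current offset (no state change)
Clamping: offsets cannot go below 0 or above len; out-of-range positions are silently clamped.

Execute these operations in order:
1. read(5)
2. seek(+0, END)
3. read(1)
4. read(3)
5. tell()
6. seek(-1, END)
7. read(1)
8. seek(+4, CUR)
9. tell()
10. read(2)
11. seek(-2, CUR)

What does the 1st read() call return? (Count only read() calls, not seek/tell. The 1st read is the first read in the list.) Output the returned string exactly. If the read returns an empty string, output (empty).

After 1 (read(5)): returned 'QB1LT', offset=5
After 2 (seek(+0, END)): offset=27
After 3 (read(1)): returned '', offset=27
After 4 (read(3)): returned '', offset=27
After 5 (tell()): offset=27
After 6 (seek(-1, END)): offset=26
After 7 (read(1)): returned 'J', offset=27
After 8 (seek(+4, CUR)): offset=27
After 9 (tell()): offset=27
After 10 (read(2)): returned '', offset=27
After 11 (seek(-2, CUR)): offset=25

Answer: QB1LT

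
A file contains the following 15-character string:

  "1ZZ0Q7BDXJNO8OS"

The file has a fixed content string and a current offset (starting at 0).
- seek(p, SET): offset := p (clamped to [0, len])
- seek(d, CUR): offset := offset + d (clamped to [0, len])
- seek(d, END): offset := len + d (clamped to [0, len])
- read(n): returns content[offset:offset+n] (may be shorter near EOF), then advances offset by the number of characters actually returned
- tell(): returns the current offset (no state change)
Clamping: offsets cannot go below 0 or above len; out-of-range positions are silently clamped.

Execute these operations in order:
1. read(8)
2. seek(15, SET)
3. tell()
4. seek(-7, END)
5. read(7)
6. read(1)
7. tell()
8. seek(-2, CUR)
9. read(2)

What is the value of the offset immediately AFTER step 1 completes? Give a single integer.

Answer: 8

Derivation:
After 1 (read(8)): returned '1ZZ0Q7BD', offset=8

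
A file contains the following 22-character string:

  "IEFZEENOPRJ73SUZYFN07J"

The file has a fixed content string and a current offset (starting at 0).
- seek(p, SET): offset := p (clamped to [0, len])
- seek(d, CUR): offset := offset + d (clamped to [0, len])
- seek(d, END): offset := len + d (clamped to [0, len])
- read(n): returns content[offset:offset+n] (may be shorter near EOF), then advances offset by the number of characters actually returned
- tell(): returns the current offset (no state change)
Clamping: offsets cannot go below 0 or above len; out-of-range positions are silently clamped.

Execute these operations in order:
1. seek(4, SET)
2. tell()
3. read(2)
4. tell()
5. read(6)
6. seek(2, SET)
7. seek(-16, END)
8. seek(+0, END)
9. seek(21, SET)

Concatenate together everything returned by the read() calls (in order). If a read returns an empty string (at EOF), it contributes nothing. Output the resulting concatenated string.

After 1 (seek(4, SET)): offset=4
After 2 (tell()): offset=4
After 3 (read(2)): returned 'EE', offset=6
After 4 (tell()): offset=6
After 5 (read(6)): returned 'NOPRJ7', offset=12
After 6 (seek(2, SET)): offset=2
After 7 (seek(-16, END)): offset=6
After 8 (seek(+0, END)): offset=22
After 9 (seek(21, SET)): offset=21

Answer: EENOPRJ7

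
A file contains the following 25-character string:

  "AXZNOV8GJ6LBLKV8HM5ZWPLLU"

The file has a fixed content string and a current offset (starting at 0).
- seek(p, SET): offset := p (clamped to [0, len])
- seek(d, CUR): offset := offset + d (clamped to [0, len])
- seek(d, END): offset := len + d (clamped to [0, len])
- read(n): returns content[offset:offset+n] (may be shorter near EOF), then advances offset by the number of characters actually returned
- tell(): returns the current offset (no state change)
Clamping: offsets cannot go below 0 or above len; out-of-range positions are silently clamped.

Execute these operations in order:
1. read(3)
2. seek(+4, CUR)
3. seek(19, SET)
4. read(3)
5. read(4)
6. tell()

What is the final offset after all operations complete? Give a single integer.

Answer: 25

Derivation:
After 1 (read(3)): returned 'AXZ', offset=3
After 2 (seek(+4, CUR)): offset=7
After 3 (seek(19, SET)): offset=19
After 4 (read(3)): returned 'ZWP', offset=22
After 5 (read(4)): returned 'LLU', offset=25
After 6 (tell()): offset=25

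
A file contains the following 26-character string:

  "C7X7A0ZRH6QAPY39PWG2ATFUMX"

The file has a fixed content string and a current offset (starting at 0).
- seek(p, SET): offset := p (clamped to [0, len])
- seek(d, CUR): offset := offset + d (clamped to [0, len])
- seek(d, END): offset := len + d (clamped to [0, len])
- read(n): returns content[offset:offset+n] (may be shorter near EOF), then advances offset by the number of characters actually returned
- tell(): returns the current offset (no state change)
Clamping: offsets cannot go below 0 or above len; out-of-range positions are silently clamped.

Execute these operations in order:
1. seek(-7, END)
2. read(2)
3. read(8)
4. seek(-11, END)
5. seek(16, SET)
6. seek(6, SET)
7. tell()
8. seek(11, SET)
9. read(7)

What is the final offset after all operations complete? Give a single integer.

After 1 (seek(-7, END)): offset=19
After 2 (read(2)): returned '2A', offset=21
After 3 (read(8)): returned 'TFUMX', offset=26
After 4 (seek(-11, END)): offset=15
After 5 (seek(16, SET)): offset=16
After 6 (seek(6, SET)): offset=6
After 7 (tell()): offset=6
After 8 (seek(11, SET)): offset=11
After 9 (read(7)): returned 'APY39PW', offset=18

Answer: 18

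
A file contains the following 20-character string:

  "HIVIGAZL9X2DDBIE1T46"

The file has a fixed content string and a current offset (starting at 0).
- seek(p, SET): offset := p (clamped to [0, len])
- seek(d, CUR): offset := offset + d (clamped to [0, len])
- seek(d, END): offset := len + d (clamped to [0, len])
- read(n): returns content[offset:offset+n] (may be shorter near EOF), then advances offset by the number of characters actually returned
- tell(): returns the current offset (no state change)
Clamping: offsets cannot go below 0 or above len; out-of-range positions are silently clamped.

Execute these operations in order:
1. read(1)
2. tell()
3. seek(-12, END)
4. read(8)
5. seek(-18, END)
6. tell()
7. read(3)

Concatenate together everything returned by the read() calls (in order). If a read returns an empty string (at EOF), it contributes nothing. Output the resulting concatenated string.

Answer: H9X2DDBIEVIG

Derivation:
After 1 (read(1)): returned 'H', offset=1
After 2 (tell()): offset=1
After 3 (seek(-12, END)): offset=8
After 4 (read(8)): returned '9X2DDBIE', offset=16
After 5 (seek(-18, END)): offset=2
After 6 (tell()): offset=2
After 7 (read(3)): returned 'VIG', offset=5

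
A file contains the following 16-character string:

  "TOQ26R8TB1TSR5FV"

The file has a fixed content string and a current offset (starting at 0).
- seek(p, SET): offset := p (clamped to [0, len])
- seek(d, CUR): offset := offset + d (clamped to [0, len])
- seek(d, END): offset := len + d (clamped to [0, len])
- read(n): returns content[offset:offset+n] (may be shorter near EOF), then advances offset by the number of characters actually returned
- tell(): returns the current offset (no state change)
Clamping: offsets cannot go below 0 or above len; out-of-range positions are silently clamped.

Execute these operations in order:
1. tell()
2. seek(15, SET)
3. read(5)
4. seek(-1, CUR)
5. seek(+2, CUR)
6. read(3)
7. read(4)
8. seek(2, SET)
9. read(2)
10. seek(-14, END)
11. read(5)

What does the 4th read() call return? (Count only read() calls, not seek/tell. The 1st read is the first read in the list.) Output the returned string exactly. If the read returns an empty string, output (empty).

Answer: Q2

Derivation:
After 1 (tell()): offset=0
After 2 (seek(15, SET)): offset=15
After 3 (read(5)): returned 'V', offset=16
After 4 (seek(-1, CUR)): offset=15
After 5 (seek(+2, CUR)): offset=16
After 6 (read(3)): returned '', offset=16
After 7 (read(4)): returned '', offset=16
After 8 (seek(2, SET)): offset=2
After 9 (read(2)): returned 'Q2', offset=4
After 10 (seek(-14, END)): offset=2
After 11 (read(5)): returned 'Q26R8', offset=7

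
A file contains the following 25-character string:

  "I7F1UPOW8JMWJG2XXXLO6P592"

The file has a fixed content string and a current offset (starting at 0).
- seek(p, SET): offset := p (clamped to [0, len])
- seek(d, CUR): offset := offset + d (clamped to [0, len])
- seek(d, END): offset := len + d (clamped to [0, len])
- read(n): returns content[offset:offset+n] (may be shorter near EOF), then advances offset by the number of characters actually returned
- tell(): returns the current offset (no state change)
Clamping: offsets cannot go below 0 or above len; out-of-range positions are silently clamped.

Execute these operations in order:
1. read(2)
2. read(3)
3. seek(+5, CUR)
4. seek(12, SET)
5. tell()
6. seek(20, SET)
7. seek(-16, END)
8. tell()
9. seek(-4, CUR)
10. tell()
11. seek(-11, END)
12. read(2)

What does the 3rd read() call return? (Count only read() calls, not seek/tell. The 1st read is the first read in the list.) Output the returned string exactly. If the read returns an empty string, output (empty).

After 1 (read(2)): returned 'I7', offset=2
After 2 (read(3)): returned 'F1U', offset=5
After 3 (seek(+5, CUR)): offset=10
After 4 (seek(12, SET)): offset=12
After 5 (tell()): offset=12
After 6 (seek(20, SET)): offset=20
After 7 (seek(-16, END)): offset=9
After 8 (tell()): offset=9
After 9 (seek(-4, CUR)): offset=5
After 10 (tell()): offset=5
After 11 (seek(-11, END)): offset=14
After 12 (read(2)): returned '2X', offset=16

Answer: 2X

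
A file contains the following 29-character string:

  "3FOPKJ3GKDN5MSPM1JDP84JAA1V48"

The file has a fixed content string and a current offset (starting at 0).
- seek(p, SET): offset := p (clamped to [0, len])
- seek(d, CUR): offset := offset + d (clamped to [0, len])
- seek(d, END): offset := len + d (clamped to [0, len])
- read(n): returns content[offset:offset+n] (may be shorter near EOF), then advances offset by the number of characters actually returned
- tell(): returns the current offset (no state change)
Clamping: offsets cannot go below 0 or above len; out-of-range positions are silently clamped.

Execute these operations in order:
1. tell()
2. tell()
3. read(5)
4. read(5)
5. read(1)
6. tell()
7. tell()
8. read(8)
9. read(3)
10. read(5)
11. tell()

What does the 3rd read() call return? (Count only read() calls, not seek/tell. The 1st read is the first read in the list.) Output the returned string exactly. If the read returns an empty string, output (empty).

After 1 (tell()): offset=0
After 2 (tell()): offset=0
After 3 (read(5)): returned '3FOPK', offset=5
After 4 (read(5)): returned 'J3GKD', offset=10
After 5 (read(1)): returned 'N', offset=11
After 6 (tell()): offset=11
After 7 (tell()): offset=11
After 8 (read(8)): returned '5MSPM1JD', offset=19
After 9 (read(3)): returned 'P84', offset=22
After 10 (read(5)): returned 'JAA1V', offset=27
After 11 (tell()): offset=27

Answer: N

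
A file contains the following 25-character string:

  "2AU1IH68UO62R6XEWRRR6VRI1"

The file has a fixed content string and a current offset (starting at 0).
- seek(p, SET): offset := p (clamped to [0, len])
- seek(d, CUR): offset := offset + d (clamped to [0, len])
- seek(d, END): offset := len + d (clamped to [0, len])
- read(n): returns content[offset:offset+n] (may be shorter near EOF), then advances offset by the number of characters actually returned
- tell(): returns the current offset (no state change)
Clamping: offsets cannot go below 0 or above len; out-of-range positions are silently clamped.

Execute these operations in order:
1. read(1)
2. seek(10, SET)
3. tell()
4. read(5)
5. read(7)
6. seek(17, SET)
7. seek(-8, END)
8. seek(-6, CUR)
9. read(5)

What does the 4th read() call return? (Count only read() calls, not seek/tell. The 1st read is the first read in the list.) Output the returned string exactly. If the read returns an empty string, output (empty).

Answer: 2R6XE

Derivation:
After 1 (read(1)): returned '2', offset=1
After 2 (seek(10, SET)): offset=10
After 3 (tell()): offset=10
After 4 (read(5)): returned '62R6X', offset=15
After 5 (read(7)): returned 'EWRRR6V', offset=22
After 6 (seek(17, SET)): offset=17
After 7 (seek(-8, END)): offset=17
After 8 (seek(-6, CUR)): offset=11
After 9 (read(5)): returned '2R6XE', offset=16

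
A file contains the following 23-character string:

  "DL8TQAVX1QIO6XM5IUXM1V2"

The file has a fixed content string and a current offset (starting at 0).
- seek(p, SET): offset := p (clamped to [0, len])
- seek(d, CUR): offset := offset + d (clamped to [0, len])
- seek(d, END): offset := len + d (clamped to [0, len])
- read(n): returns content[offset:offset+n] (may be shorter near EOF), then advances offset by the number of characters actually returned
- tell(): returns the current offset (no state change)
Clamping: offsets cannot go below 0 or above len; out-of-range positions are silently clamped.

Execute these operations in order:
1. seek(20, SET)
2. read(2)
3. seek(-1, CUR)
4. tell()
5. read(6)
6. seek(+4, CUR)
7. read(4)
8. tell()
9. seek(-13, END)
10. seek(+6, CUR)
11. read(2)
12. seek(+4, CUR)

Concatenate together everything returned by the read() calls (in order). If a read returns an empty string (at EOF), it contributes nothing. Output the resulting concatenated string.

Answer: 1VV2IU

Derivation:
After 1 (seek(20, SET)): offset=20
After 2 (read(2)): returned '1V', offset=22
After 3 (seek(-1, CUR)): offset=21
After 4 (tell()): offset=21
After 5 (read(6)): returned 'V2', offset=23
After 6 (seek(+4, CUR)): offset=23
After 7 (read(4)): returned '', offset=23
After 8 (tell()): offset=23
After 9 (seek(-13, END)): offset=10
After 10 (seek(+6, CUR)): offset=16
After 11 (read(2)): returned 'IU', offset=18
After 12 (seek(+4, CUR)): offset=22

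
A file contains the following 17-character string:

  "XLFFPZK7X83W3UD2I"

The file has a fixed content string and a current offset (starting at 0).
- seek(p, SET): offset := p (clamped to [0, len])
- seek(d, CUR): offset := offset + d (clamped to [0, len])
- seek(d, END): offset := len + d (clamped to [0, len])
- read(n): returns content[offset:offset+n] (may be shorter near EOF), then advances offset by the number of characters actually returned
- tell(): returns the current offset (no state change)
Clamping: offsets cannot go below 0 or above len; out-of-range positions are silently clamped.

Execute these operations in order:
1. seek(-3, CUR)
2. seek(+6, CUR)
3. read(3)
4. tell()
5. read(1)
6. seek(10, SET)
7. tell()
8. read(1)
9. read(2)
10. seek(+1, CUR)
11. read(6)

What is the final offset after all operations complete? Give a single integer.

Answer: 17

Derivation:
After 1 (seek(-3, CUR)): offset=0
After 2 (seek(+6, CUR)): offset=6
After 3 (read(3)): returned 'K7X', offset=9
After 4 (tell()): offset=9
After 5 (read(1)): returned '8', offset=10
After 6 (seek(10, SET)): offset=10
After 7 (tell()): offset=10
After 8 (read(1)): returned '3', offset=11
After 9 (read(2)): returned 'W3', offset=13
After 10 (seek(+1, CUR)): offset=14
After 11 (read(6)): returned 'D2I', offset=17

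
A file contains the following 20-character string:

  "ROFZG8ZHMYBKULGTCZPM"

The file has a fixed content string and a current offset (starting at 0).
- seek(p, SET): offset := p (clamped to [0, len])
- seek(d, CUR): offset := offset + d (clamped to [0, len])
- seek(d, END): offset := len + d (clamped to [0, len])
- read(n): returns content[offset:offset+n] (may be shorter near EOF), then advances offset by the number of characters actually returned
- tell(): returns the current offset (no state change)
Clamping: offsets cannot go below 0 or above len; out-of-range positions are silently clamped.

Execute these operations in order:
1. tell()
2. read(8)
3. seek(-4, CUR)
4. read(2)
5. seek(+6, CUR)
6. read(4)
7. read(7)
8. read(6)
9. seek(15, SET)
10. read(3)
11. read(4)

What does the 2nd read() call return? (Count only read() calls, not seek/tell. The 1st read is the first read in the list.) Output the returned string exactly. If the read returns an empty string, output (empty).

After 1 (tell()): offset=0
After 2 (read(8)): returned 'ROFZG8ZH', offset=8
After 3 (seek(-4, CUR)): offset=4
After 4 (read(2)): returned 'G8', offset=6
After 5 (seek(+6, CUR)): offset=12
After 6 (read(4)): returned 'ULGT', offset=16
After 7 (read(7)): returned 'CZPM', offset=20
After 8 (read(6)): returned '', offset=20
After 9 (seek(15, SET)): offset=15
After 10 (read(3)): returned 'TCZ', offset=18
After 11 (read(4)): returned 'PM', offset=20

Answer: G8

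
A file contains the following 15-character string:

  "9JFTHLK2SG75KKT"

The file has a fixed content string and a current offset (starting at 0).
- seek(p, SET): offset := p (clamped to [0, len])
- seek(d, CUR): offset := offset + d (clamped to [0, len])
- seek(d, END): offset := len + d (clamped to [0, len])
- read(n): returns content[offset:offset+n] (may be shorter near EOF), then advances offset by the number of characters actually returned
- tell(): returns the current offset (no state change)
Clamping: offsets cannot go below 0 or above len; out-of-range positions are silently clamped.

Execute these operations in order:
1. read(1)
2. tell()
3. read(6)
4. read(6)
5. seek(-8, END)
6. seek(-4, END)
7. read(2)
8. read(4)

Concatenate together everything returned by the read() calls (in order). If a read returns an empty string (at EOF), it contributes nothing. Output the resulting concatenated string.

After 1 (read(1)): returned '9', offset=1
After 2 (tell()): offset=1
After 3 (read(6)): returned 'JFTHLK', offset=7
After 4 (read(6)): returned '2SG75K', offset=13
After 5 (seek(-8, END)): offset=7
After 6 (seek(-4, END)): offset=11
After 7 (read(2)): returned '5K', offset=13
After 8 (read(4)): returned 'KT', offset=15

Answer: 9JFTHLK2SG75K5KKT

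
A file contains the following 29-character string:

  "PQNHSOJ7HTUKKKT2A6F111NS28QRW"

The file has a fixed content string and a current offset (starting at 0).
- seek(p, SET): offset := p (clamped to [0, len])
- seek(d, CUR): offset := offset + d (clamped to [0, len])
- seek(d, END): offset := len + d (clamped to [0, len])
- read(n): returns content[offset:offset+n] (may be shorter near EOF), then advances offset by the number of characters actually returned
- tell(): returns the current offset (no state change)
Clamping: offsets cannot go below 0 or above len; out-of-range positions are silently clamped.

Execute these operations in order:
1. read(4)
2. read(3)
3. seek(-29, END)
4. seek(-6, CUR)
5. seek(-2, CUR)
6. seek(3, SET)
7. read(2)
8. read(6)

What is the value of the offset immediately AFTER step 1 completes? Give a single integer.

Answer: 4

Derivation:
After 1 (read(4)): returned 'PQNH', offset=4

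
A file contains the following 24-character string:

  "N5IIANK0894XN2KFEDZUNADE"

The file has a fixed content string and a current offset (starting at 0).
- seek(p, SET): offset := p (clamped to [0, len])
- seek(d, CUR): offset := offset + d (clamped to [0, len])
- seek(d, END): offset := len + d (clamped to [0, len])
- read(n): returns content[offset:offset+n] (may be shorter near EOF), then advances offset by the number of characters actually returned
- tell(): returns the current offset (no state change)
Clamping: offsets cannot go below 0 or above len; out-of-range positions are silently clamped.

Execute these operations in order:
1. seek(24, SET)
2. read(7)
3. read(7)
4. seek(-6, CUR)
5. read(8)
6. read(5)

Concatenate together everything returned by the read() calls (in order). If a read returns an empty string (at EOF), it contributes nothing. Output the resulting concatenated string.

After 1 (seek(24, SET)): offset=24
After 2 (read(7)): returned '', offset=24
After 3 (read(7)): returned '', offset=24
After 4 (seek(-6, CUR)): offset=18
After 5 (read(8)): returned 'ZUNADE', offset=24
After 6 (read(5)): returned '', offset=24

Answer: ZUNADE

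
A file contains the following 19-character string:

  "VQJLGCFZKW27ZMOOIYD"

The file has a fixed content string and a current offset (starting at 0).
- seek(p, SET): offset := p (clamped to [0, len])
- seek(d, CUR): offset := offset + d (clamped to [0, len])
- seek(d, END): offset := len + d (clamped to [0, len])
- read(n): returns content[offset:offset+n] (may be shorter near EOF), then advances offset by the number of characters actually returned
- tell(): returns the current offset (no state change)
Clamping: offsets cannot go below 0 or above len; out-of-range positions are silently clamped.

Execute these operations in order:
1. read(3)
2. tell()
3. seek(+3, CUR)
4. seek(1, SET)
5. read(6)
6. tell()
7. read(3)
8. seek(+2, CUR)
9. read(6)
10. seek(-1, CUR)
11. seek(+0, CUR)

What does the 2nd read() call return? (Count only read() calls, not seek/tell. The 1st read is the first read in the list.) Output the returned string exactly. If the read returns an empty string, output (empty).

After 1 (read(3)): returned 'VQJ', offset=3
After 2 (tell()): offset=3
After 3 (seek(+3, CUR)): offset=6
After 4 (seek(1, SET)): offset=1
After 5 (read(6)): returned 'QJLGCF', offset=7
After 6 (tell()): offset=7
After 7 (read(3)): returned 'ZKW', offset=10
After 8 (seek(+2, CUR)): offset=12
After 9 (read(6)): returned 'ZMOOIY', offset=18
After 10 (seek(-1, CUR)): offset=17
After 11 (seek(+0, CUR)): offset=17

Answer: QJLGCF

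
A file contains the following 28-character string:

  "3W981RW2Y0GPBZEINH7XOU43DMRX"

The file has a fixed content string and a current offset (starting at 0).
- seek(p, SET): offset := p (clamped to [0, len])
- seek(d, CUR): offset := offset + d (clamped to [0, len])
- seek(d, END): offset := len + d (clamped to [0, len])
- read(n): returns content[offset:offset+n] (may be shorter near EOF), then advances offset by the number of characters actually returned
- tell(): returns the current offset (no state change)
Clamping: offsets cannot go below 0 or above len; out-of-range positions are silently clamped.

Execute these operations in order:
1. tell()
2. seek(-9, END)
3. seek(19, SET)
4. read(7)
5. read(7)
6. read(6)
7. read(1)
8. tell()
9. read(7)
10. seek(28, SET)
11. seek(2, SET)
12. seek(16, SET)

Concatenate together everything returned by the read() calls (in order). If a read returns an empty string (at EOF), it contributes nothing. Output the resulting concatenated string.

Answer: XOU43DMRX

Derivation:
After 1 (tell()): offset=0
After 2 (seek(-9, END)): offset=19
After 3 (seek(19, SET)): offset=19
After 4 (read(7)): returned 'XOU43DM', offset=26
After 5 (read(7)): returned 'RX', offset=28
After 6 (read(6)): returned '', offset=28
After 7 (read(1)): returned '', offset=28
After 8 (tell()): offset=28
After 9 (read(7)): returned '', offset=28
After 10 (seek(28, SET)): offset=28
After 11 (seek(2, SET)): offset=2
After 12 (seek(16, SET)): offset=16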